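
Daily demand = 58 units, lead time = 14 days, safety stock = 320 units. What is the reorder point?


Formula: ROP = (Daily Demand * Lead Time) + Safety Stock
Demand during lead time = 58 * 14 = 812 units
ROP = 812 + 320 = 1132 units

1132 units


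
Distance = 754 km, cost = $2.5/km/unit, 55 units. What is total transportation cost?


TC = dist * cost * units = 754 * 2.5 * 55 = $103675.00

$103675.00


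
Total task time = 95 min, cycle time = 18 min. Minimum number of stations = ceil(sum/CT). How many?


Formula: N_min = ceil(Sum of Task Times / Cycle Time)
N_min = ceil(95 min / 18 min) = ceil(5.2778)
N_min = 6 stations

6


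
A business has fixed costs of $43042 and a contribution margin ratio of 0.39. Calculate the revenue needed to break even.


Formula: BER = Fixed Costs / Contribution Margin Ratio
BER = $43042 / 0.39
BER = $110364.10 (to the nearest cent)

$110364.10


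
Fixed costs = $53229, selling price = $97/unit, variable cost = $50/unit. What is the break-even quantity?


Formula: BEQ = Fixed Costs / (Price - Variable Cost)
Contribution margin = $97 - $50 = $47/unit
BEQ = ceil($53229 / $47/unit) = ceil(1132.53) = 1133 units

1133 units


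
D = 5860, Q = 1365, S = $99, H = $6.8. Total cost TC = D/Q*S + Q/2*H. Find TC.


TC = 5860/1365 * 99 + 1365/2 * 6.8

$5066.01


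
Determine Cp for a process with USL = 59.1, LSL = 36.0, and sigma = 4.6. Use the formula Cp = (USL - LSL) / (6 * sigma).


Cp = (59.1 - 36.0) / (6 * 4.6)

0.84


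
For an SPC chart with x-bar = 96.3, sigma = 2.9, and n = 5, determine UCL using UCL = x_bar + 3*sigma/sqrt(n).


UCL = 96.3 + 3 * 2.9 / sqrt(5)

100.19


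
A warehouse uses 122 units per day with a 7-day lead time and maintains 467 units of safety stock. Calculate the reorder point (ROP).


Formula: ROP = (Daily Demand * Lead Time) + Safety Stock
Demand during lead time = 122 * 7 = 854 units
ROP = 854 + 467 = 1321 units

1321 units


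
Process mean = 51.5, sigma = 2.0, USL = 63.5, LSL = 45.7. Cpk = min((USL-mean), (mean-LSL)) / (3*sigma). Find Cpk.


Cpu = (63.5 - 51.5) / (3 * 2.0) = 2.0
Cpl = (51.5 - 45.7) / (3 * 2.0) = 0.97
Cpk = min(2.0, 0.97) = 0.97

0.97


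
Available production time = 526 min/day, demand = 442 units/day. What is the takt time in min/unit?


Formula: Takt Time = Available Production Time / Customer Demand
Takt = 526 min/day / 442 units/day
Takt = 1.19 min/unit

1.19 min/unit


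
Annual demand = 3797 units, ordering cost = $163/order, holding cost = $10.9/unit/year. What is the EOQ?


Formula: EOQ = sqrt(2 * D * S / H)
Numerator: 2 * 3797 * 163 = 1237822
2DS/H = 1237822 / 10.9 = 113561.7
EOQ = sqrt(113561.7) = 337.0 units

337.0 units


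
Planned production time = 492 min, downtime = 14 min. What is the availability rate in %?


Formula: Availability = (Planned Time - Downtime) / Planned Time * 100
Uptime = 492 - 14 = 478 min
Availability = 478 / 492 * 100 = 97.2%

97.2%


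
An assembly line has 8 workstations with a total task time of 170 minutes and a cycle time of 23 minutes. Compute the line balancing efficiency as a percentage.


Formula: Efficiency = Sum of Task Times / (N_stations * CT) * 100
Total station capacity = 8 stations * 23 min = 184 min
Efficiency = 170 / 184 * 100 = 92.4%

92.4%


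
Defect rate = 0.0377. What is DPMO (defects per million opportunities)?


DPMO = defect_rate * 1000000 = 0.0377 * 1000000

37700


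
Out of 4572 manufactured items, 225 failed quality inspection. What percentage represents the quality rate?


Formula: Quality Rate = Good Pieces / Total Pieces * 100
Good pieces = 4572 - 225 = 4347
QR = 4347 / 4572 * 100 = 95.1%

95.1%


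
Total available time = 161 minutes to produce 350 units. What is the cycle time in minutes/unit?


Formula: CT = Available Time / Number of Units
CT = 161 min / 350 units
CT = 0.46 min/unit

0.46 min/unit


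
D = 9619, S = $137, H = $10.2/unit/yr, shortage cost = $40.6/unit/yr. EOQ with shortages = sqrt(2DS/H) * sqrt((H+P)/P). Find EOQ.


Formula: EOQ* = sqrt(2DS/H) * sqrt((H+P)/P)
Base EOQ = sqrt(2*9619*137/10.2) = 508.32 units
Correction = sqrt((10.2+40.6)/40.6) = 1.11858
EOQ* = 508.32 * 1.11858 = 568.6 units

568.6 units


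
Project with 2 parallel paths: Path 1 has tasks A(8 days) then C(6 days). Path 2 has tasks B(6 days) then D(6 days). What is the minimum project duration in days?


Path 1 = 8 + 6 = 14 days
Path 2 = 6 + 6 = 12 days
Duration = max(14, 12) = 14 days

14 days


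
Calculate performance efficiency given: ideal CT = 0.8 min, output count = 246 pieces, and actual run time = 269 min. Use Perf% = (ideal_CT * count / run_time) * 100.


Formula: Performance = (Ideal CT * Total Count) / Run Time * 100
Ideal output time = 0.8 * 246 = 196.8 min
Performance = 196.8 / 269 * 100 = 73.2%

73.2%


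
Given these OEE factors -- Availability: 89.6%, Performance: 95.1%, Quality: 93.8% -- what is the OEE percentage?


Formula: OEE = Availability * Performance * Quality / 10000
A * P = 89.6% * 95.1% / 100 = 85.21%
OEE = 85.21% * 93.8% / 100 = 79.9%

79.9%


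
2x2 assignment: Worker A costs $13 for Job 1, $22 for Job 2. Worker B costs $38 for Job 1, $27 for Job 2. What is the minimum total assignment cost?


Option 1: A->1 + B->2 = $13 + $27 = $40
Option 2: A->2 + B->1 = $22 + $38 = $60
Min cost = min($40, $60) = $40

$40


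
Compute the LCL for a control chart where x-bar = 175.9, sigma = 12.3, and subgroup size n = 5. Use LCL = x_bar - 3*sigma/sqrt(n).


LCL = 175.9 - 3 * 12.3 / sqrt(5)

159.4


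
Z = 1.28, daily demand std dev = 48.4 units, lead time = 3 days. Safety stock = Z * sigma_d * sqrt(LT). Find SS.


Formula: SS = z * sigma_d * sqrt(LT)
sqrt(LT) = sqrt(3) = 1.7321
SS = 1.28 * 48.4 * 1.7321
SS = 107.3 units

107.3 units


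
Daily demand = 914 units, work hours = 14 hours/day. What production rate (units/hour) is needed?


Formula: Production Rate = Daily Demand / Available Hours
Rate = 914 units/day / 14 hours/day
Rate = 65.3 units/hour

65.3 units/hour


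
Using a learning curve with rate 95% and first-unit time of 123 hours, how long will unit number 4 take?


Formula: T_n = T_1 * (learning_rate)^(log2(n)) where learning_rate = rate/100
Doublings = log2(4) = 2
T_n = 123 * 0.95^2
T_n = 123 * 0.9025 = 111.0 hours

111.0 hours


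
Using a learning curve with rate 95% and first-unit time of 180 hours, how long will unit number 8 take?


Formula: T_n = T_1 * (learning_rate)^(log2(n)) where learning_rate = rate/100
Doublings = log2(8) = 3
T_n = 180 * 0.95^3
T_n = 180 * 0.8574 = 154.3 hours

154.3 hours


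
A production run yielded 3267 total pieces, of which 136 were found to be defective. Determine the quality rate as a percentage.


Formula: Quality Rate = Good Pieces / Total Pieces * 100
Good pieces = 3267 - 136 = 3131
QR = 3131 / 3267 * 100 = 95.8%

95.8%


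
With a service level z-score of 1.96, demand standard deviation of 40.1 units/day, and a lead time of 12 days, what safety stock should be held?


Formula: SS = z * sigma_d * sqrt(LT)
sqrt(LT) = sqrt(12) = 3.4641
SS = 1.96 * 40.1 * 3.4641
SS = 272.3 units

272.3 units


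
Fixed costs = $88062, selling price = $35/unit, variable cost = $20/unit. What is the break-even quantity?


Formula: BEQ = Fixed Costs / (Price - Variable Cost)
Contribution margin = $35 - $20 = $15/unit
BEQ = ceil($88062 / $15/unit) = ceil(5870.8) = 5871 units

5871 units


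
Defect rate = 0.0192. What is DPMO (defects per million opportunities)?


DPMO = defect_rate * 1000000 = 0.0192 * 1000000

19200


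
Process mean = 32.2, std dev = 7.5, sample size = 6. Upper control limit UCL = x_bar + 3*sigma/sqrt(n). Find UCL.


UCL = 32.2 + 3 * 7.5 / sqrt(6)

41.39


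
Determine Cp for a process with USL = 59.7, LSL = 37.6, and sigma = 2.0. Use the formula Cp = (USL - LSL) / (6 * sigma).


Cp = (59.7 - 37.6) / (6 * 2.0)

1.84


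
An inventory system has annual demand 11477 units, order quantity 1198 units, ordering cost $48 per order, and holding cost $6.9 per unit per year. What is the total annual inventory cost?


TC = 11477/1198 * 48 + 1198/2 * 6.9

$4592.95


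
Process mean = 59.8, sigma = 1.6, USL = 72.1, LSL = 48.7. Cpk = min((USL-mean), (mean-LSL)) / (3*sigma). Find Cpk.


Cpu = (72.1 - 59.8) / (3 * 1.6) = 2.56
Cpl = (59.8 - 48.7) / (3 * 1.6) = 2.31
Cpk = min(2.56, 2.31) = 2.31

2.31


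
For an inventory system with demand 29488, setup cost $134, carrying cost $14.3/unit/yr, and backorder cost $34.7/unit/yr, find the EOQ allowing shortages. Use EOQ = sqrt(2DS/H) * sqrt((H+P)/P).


Formula: EOQ* = sqrt(2DS/H) * sqrt((H+P)/P)
Base EOQ = sqrt(2*29488*134/14.3) = 743.4 units
Correction = sqrt((14.3+34.7)/34.7) = 1.18832
EOQ* = 743.4 * 1.18832 = 883.4 units

883.4 units


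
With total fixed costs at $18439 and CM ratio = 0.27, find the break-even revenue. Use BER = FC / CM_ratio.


Formula: BER = Fixed Costs / Contribution Margin Ratio
BER = $18439 / 0.27
BER = $68292.59 (to the nearest cent)

$68292.59


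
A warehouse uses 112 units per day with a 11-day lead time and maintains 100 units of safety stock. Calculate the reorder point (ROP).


Formula: ROP = (Daily Demand * Lead Time) + Safety Stock
Demand during lead time = 112 * 11 = 1232 units
ROP = 1232 + 100 = 1332 units

1332 units


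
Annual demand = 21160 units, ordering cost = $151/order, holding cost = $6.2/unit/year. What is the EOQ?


Formula: EOQ = sqrt(2 * D * S / H)
Numerator: 2 * 21160 * 151 = 6390320
2DS/H = 6390320 / 6.2 = 1030696.8
EOQ = sqrt(1030696.8) = 1015.2 units

1015.2 units


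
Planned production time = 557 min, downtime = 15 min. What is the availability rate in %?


Formula: Availability = (Planned Time - Downtime) / Planned Time * 100
Uptime = 557 - 15 = 542 min
Availability = 542 / 557 * 100 = 97.3%

97.3%


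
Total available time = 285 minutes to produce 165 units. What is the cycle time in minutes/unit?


Formula: CT = Available Time / Number of Units
CT = 285 min / 165 units
CT = 1.73 min/unit

1.73 min/unit


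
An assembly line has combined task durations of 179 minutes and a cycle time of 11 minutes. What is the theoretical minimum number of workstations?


Formula: N_min = ceil(Sum of Task Times / Cycle Time)
N_min = ceil(179 min / 11 min) = ceil(16.2727)
N_min = 17 stations

17


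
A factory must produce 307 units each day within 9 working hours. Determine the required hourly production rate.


Formula: Production Rate = Daily Demand / Available Hours
Rate = 307 units/day / 9 hours/day
Rate = 34.1 units/hour

34.1 units/hour


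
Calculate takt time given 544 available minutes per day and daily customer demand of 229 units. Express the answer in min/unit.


Formula: Takt Time = Available Production Time / Customer Demand
Takt = 544 min/day / 229 units/day
Takt = 2.38 min/unit

2.38 min/unit


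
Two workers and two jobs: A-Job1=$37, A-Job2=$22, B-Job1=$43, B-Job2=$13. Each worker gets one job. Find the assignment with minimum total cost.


Option 1: A->1 + B->2 = $37 + $13 = $50
Option 2: A->2 + B->1 = $22 + $43 = $65
Min cost = min($50, $65) = $50

$50


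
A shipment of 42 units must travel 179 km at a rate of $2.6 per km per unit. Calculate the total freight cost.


TC = dist * cost * units = 179 * 2.6 * 42 = $19546.80

$19546.80


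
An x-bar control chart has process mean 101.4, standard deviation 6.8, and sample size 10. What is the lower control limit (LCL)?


LCL = 101.4 - 3 * 6.8 / sqrt(10)

94.95


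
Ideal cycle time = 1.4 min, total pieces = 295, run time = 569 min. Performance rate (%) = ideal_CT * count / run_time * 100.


Formula: Performance = (Ideal CT * Total Count) / Run Time * 100
Ideal output time = 1.4 * 295 = 413.0 min
Performance = 413.0 / 569 * 100 = 72.6%

72.6%


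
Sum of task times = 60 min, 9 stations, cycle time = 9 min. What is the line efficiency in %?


Formula: Efficiency = Sum of Task Times / (N_stations * CT) * 100
Total station capacity = 9 stations * 9 min = 81 min
Efficiency = 60 / 81 * 100 = 74.1%

74.1%


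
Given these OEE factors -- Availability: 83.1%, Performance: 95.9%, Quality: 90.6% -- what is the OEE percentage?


Formula: OEE = Availability * Performance * Quality / 10000
A * P = 83.1% * 95.9% / 100 = 79.69%
OEE = 79.69% * 90.6% / 100 = 72.2%

72.2%


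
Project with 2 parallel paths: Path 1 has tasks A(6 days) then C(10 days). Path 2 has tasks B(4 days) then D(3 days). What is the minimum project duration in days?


Path 1 = 6 + 10 = 16 days
Path 2 = 4 + 3 = 7 days
Duration = max(16, 7) = 16 days

16 days


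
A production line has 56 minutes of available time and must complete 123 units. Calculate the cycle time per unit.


Formula: CT = Available Time / Number of Units
CT = 56 min / 123 units
CT = 0.46 min/unit

0.46 min/unit


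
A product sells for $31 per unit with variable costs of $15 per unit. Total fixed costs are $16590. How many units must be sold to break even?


Formula: BEQ = Fixed Costs / (Price - Variable Cost)
Contribution margin = $31 - $15 = $16/unit
BEQ = ceil($16590 / $16/unit) = ceil(1036.88) = 1037 units

1037 units


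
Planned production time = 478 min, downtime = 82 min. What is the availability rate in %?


Formula: Availability = (Planned Time - Downtime) / Planned Time * 100
Uptime = 478 - 82 = 396 min
Availability = 396 / 478 * 100 = 82.8%

82.8%


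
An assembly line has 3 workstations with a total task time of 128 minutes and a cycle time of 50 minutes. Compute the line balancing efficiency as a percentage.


Formula: Efficiency = Sum of Task Times / (N_stations * CT) * 100
Total station capacity = 3 stations * 50 min = 150 min
Efficiency = 128 / 150 * 100 = 85.3%

85.3%


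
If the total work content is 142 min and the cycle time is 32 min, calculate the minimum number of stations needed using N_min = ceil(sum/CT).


Formula: N_min = ceil(Sum of Task Times / Cycle Time)
N_min = ceil(142 min / 32 min) = ceil(4.4375)
N_min = 5 stations

5


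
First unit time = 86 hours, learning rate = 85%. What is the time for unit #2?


Formula: T_n = T_1 * (learning_rate)^(log2(n)) where learning_rate = rate/100
Doublings = log2(2) = 1
T_n = 86 * 0.85^1
T_n = 86 * 0.85 = 73.1 hours

73.1 hours


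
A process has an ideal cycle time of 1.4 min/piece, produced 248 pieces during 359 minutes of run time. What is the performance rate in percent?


Formula: Performance = (Ideal CT * Total Count) / Run Time * 100
Ideal output time = 1.4 * 248 = 347.2 min
Performance = 347.2 / 359 * 100 = 96.7%

96.7%


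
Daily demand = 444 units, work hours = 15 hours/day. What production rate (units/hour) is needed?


Formula: Production Rate = Daily Demand / Available Hours
Rate = 444 units/day / 15 hours/day
Rate = 29.6 units/hour

29.6 units/hour


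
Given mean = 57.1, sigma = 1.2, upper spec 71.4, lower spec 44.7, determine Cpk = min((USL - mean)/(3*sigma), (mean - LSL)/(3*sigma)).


Cpu = (71.4 - 57.1) / (3 * 1.2) = 3.97
Cpl = (57.1 - 44.7) / (3 * 1.2) = 3.44
Cpk = min(3.97, 3.44) = 3.44

3.44


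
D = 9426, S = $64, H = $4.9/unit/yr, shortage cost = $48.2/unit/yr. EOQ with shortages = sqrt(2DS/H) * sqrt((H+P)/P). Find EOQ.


Formula: EOQ* = sqrt(2DS/H) * sqrt((H+P)/P)
Base EOQ = sqrt(2*9426*64/4.9) = 496.22 units
Correction = sqrt((4.9+48.2)/48.2) = 1.0496
EOQ* = 496.22 * 1.0496 = 520.8 units

520.8 units


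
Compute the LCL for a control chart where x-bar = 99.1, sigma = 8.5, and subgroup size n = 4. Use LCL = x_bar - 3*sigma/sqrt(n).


LCL = 99.1 - 3 * 8.5 / sqrt(4)

86.35


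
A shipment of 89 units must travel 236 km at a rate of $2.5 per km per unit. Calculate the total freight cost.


TC = dist * cost * units = 236 * 2.5 * 89 = $52510.00

$52510.00


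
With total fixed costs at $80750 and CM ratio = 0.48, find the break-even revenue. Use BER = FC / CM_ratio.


Formula: BER = Fixed Costs / Contribution Margin Ratio
BER = $80750 / 0.48
BER = $168229.17 (to the nearest cent)

$168229.17


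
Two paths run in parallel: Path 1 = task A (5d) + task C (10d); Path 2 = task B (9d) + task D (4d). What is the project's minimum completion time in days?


Path 1 = 5 + 10 = 15 days
Path 2 = 9 + 4 = 13 days
Duration = max(15, 13) = 15 days

15 days


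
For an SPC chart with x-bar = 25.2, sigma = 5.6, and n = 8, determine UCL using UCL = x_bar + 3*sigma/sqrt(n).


UCL = 25.2 + 3 * 5.6 / sqrt(8)

31.14


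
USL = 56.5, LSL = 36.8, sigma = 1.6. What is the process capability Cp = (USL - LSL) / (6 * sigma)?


Cp = (56.5 - 36.8) / (6 * 1.6)

2.05


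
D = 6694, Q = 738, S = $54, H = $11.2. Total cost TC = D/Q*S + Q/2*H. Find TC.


TC = 6694/738 * 54 + 738/2 * 11.2

$4622.60


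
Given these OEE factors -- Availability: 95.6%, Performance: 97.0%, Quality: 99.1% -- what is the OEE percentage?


Formula: OEE = Availability * Performance * Quality / 10000
A * P = 95.6% * 97.0% / 100 = 92.73%
OEE = 92.73% * 99.1% / 100 = 91.9%

91.9%


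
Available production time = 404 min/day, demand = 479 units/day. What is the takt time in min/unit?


Formula: Takt Time = Available Production Time / Customer Demand
Takt = 404 min/day / 479 units/day
Takt = 0.84 min/unit

0.84 min/unit


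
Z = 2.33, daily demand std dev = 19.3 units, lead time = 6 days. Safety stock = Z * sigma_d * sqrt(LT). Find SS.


Formula: SS = z * sigma_d * sqrt(LT)
sqrt(LT) = sqrt(6) = 2.4495
SS = 2.33 * 19.3 * 2.4495
SS = 110.2 units

110.2 units


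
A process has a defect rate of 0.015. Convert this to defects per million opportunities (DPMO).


DPMO = defect_rate * 1000000 = 0.015 * 1000000

15000


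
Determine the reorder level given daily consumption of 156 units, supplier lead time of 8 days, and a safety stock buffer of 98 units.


Formula: ROP = (Daily Demand * Lead Time) + Safety Stock
Demand during lead time = 156 * 8 = 1248 units
ROP = 1248 + 98 = 1346 units

1346 units


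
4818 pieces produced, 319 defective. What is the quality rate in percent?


Formula: Quality Rate = Good Pieces / Total Pieces * 100
Good pieces = 4818 - 319 = 4499
QR = 4499 / 4818 * 100 = 93.4%

93.4%


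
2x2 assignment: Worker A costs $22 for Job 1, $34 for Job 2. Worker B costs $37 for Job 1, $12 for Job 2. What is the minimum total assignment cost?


Option 1: A->1 + B->2 = $22 + $12 = $34
Option 2: A->2 + B->1 = $34 + $37 = $71
Min cost = min($34, $71) = $34

$34


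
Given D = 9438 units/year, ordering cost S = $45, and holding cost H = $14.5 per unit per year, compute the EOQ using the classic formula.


Formula: EOQ = sqrt(2 * D * S / H)
Numerator: 2 * 9438 * 45 = 849420
2DS/H = 849420 / 14.5 = 58580.7
EOQ = sqrt(58580.7) = 242.0 units

242.0 units


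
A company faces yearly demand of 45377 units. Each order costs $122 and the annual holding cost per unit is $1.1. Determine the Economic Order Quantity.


Formula: EOQ = sqrt(2 * D * S / H)
Numerator: 2 * 45377 * 122 = 11071988
2DS/H = 11071988 / 1.1 = 10065443.6
EOQ = sqrt(10065443.6) = 3172.6 units

3172.6 units


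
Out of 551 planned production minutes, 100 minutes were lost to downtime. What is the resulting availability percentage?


Formula: Availability = (Planned Time - Downtime) / Planned Time * 100
Uptime = 551 - 100 = 451 min
Availability = 451 / 551 * 100 = 81.9%

81.9%


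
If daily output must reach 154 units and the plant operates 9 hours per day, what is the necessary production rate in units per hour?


Formula: Production Rate = Daily Demand / Available Hours
Rate = 154 units/day / 9 hours/day
Rate = 17.1 units/hour

17.1 units/hour


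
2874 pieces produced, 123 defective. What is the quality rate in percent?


Formula: Quality Rate = Good Pieces / Total Pieces * 100
Good pieces = 2874 - 123 = 2751
QR = 2751 / 2874 * 100 = 95.7%

95.7%


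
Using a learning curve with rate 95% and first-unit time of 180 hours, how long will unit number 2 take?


Formula: T_n = T_1 * (learning_rate)^(log2(n)) where learning_rate = rate/100
Doublings = log2(2) = 1
T_n = 180 * 0.95^1
T_n = 180 * 0.95 = 171.0 hours

171.0 hours


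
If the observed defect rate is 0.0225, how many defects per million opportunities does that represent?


DPMO = defect_rate * 1000000 = 0.0225 * 1000000

22500


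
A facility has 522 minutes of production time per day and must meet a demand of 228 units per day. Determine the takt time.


Formula: Takt Time = Available Production Time / Customer Demand
Takt = 522 min/day / 228 units/day
Takt = 2.29 min/unit

2.29 min/unit


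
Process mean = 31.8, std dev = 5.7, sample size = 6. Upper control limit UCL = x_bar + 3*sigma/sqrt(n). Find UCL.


UCL = 31.8 + 3 * 5.7 / sqrt(6)

38.78


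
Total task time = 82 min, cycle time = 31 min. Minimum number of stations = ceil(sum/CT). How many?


Formula: N_min = ceil(Sum of Task Times / Cycle Time)
N_min = ceil(82 min / 31 min) = ceil(2.6452)
N_min = 3 stations

3


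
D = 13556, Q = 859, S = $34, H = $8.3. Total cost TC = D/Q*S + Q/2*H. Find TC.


TC = 13556/859 * 34 + 859/2 * 8.3

$4101.41


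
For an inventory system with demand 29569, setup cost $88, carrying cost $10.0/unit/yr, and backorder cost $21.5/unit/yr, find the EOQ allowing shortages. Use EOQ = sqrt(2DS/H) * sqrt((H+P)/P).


Formula: EOQ* = sqrt(2DS/H) * sqrt((H+P)/P)
Base EOQ = sqrt(2*29569*88/10.0) = 721.4 units
Correction = sqrt((10.0+21.5)/21.5) = 1.21042
EOQ* = 721.4 * 1.21042 = 873.2 units

873.2 units


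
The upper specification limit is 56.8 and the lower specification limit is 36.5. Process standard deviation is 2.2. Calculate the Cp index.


Cp = (56.8 - 36.5) / (6 * 2.2)

1.54


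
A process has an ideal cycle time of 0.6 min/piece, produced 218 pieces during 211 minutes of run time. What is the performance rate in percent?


Formula: Performance = (Ideal CT * Total Count) / Run Time * 100
Ideal output time = 0.6 * 218 = 130.8 min
Performance = 130.8 / 211 * 100 = 62.0%

62.0%


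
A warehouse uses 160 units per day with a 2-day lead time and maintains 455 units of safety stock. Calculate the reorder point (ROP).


Formula: ROP = (Daily Demand * Lead Time) + Safety Stock
Demand during lead time = 160 * 2 = 320 units
ROP = 320 + 455 = 775 units

775 units


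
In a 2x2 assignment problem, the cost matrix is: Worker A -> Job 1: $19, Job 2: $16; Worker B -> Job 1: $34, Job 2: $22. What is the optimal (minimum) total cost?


Option 1: A->1 + B->2 = $19 + $22 = $41
Option 2: A->2 + B->1 = $16 + $34 = $50
Min cost = min($41, $50) = $41

$41


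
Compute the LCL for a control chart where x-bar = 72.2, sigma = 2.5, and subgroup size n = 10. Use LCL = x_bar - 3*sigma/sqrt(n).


LCL = 72.2 - 3 * 2.5 / sqrt(10)

69.83


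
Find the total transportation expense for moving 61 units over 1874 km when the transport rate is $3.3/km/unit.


TC = dist * cost * units = 1874 * 3.3 * 61 = $377236.20

$377236.20


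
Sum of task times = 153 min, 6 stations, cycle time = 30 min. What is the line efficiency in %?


Formula: Efficiency = Sum of Task Times / (N_stations * CT) * 100
Total station capacity = 6 stations * 30 min = 180 min
Efficiency = 153 / 180 * 100 = 85.0%

85.0%


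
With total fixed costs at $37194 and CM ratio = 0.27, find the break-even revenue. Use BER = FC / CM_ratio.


Formula: BER = Fixed Costs / Contribution Margin Ratio
BER = $37194 / 0.27
BER = $137755.56 (to the nearest cent)

$137755.56


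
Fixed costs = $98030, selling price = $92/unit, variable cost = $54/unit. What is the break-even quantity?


Formula: BEQ = Fixed Costs / (Price - Variable Cost)
Contribution margin = $92 - $54 = $38/unit
BEQ = ceil($98030 / $38/unit) = ceil(2579.74) = 2580 units

2580 units


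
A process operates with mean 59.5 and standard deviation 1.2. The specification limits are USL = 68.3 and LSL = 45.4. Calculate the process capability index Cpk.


Cpu = (68.3 - 59.5) / (3 * 1.2) = 2.44
Cpl = (59.5 - 45.4) / (3 * 1.2) = 3.92
Cpk = min(2.44, 3.92) = 2.44

2.44


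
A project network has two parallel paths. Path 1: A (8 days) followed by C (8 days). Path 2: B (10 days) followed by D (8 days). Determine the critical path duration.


Path 1 = 8 + 8 = 16 days
Path 2 = 10 + 8 = 18 days
Duration = max(16, 18) = 18 days

18 days


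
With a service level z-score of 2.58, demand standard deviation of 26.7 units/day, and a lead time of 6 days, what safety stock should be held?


Formula: SS = z * sigma_d * sqrt(LT)
sqrt(LT) = sqrt(6) = 2.4495
SS = 2.58 * 26.7 * 2.4495
SS = 168.7 units

168.7 units


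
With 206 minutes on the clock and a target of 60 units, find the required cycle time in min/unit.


Formula: CT = Available Time / Number of Units
CT = 206 min / 60 units
CT = 3.43 min/unit

3.43 min/unit


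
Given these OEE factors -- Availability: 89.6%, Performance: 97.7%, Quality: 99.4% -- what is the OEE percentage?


Formula: OEE = Availability * Performance * Quality / 10000
A * P = 89.6% * 97.7% / 100 = 87.54%
OEE = 87.54% * 99.4% / 100 = 87.0%

87.0%


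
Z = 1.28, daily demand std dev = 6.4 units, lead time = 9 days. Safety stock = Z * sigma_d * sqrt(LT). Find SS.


Formula: SS = z * sigma_d * sqrt(LT)
sqrt(LT) = sqrt(9) = 3.0
SS = 1.28 * 6.4 * 3.0
SS = 24.6 units

24.6 units


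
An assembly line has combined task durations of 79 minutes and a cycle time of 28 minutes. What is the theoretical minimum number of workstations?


Formula: N_min = ceil(Sum of Task Times / Cycle Time)
N_min = ceil(79 min / 28 min) = ceil(2.8214)
N_min = 3 stations

3


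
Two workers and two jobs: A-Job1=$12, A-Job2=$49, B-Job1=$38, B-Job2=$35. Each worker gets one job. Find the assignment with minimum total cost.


Option 1: A->1 + B->2 = $12 + $35 = $47
Option 2: A->2 + B->1 = $49 + $38 = $87
Min cost = min($47, $87) = $47

$47


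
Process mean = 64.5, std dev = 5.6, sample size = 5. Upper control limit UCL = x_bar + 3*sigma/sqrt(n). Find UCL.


UCL = 64.5 + 3 * 5.6 / sqrt(5)

72.01


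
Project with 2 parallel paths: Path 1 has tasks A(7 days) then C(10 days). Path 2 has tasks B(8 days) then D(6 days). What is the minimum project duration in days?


Path 1 = 7 + 10 = 17 days
Path 2 = 8 + 6 = 14 days
Duration = max(17, 14) = 17 days

17 days


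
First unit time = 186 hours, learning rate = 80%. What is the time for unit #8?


Formula: T_n = T_1 * (learning_rate)^(log2(n)) where learning_rate = rate/100
Doublings = log2(8) = 3
T_n = 186 * 0.8^3
T_n = 186 * 0.512 = 95.2 hours

95.2 hours


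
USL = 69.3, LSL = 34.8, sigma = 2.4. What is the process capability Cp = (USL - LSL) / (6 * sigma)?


Cp = (69.3 - 34.8) / (6 * 2.4)

2.4


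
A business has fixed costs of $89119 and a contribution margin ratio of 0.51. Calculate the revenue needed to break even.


Formula: BER = Fixed Costs / Contribution Margin Ratio
BER = $89119 / 0.51
BER = $174743.14 (to the nearest cent)

$174743.14


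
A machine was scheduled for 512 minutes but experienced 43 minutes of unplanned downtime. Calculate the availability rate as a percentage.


Formula: Availability = (Planned Time - Downtime) / Planned Time * 100
Uptime = 512 - 43 = 469 min
Availability = 469 / 512 * 100 = 91.6%

91.6%


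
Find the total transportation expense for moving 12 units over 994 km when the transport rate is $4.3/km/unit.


TC = dist * cost * units = 994 * 4.3 * 12 = $51290.40

$51290.40


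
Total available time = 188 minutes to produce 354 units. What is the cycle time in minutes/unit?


Formula: CT = Available Time / Number of Units
CT = 188 min / 354 units
CT = 0.53 min/unit

0.53 min/unit


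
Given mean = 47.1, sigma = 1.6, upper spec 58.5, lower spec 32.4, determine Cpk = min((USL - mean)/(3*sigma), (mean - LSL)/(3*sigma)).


Cpu = (58.5 - 47.1) / (3 * 1.6) = 2.38
Cpl = (47.1 - 32.4) / (3 * 1.6) = 3.06
Cpk = min(2.38, 3.06) = 2.38

2.38


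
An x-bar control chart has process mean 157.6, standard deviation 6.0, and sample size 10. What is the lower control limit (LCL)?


LCL = 157.6 - 3 * 6.0 / sqrt(10)

151.91


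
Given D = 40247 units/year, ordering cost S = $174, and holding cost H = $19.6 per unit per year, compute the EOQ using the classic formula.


Formula: EOQ = sqrt(2 * D * S / H)
Numerator: 2 * 40247 * 174 = 14005956
2DS/H = 14005956 / 19.6 = 714589.6
EOQ = sqrt(714589.6) = 845.3 units

845.3 units


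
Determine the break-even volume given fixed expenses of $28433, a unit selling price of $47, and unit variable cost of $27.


Formula: BEQ = Fixed Costs / (Price - Variable Cost)
Contribution margin = $47 - $27 = $20/unit
BEQ = ceil($28433 / $20/unit) = ceil(1421.65) = 1422 units

1422 units


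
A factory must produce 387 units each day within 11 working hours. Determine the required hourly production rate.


Formula: Production Rate = Daily Demand / Available Hours
Rate = 387 units/day / 11 hours/day
Rate = 35.2 units/hour

35.2 units/hour


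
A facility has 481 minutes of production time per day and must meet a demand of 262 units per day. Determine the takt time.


Formula: Takt Time = Available Production Time / Customer Demand
Takt = 481 min/day / 262 units/day
Takt = 1.84 min/unit

1.84 min/unit


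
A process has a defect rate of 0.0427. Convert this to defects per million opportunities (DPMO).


DPMO = defect_rate * 1000000 = 0.0427 * 1000000

42700


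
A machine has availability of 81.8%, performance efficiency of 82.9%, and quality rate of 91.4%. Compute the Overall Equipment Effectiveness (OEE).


Formula: OEE = Availability * Performance * Quality / 10000
A * P = 81.8% * 82.9% / 100 = 67.81%
OEE = 67.81% * 91.4% / 100 = 62.0%

62.0%


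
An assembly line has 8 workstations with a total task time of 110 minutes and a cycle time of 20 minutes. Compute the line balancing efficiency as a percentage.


Formula: Efficiency = Sum of Task Times / (N_stations * CT) * 100
Total station capacity = 8 stations * 20 min = 160 min
Efficiency = 110 / 160 * 100 = 68.8%

68.8%


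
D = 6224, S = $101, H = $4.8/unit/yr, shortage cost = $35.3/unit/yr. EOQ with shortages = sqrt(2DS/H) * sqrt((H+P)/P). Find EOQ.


Formula: EOQ* = sqrt(2DS/H) * sqrt((H+P)/P)
Base EOQ = sqrt(2*6224*101/4.8) = 511.79 units
Correction = sqrt((4.8+35.3)/35.3) = 1.06582
EOQ* = 511.79 * 1.06582 = 545.5 units

545.5 units


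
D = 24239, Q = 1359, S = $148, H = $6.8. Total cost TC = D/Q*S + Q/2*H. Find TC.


TC = 24239/1359 * 148 + 1359/2 * 6.8

$7260.31


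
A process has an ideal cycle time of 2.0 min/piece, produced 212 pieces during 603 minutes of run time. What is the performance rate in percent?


Formula: Performance = (Ideal CT * Total Count) / Run Time * 100
Ideal output time = 2.0 * 212 = 424.0 min
Performance = 424.0 / 603 * 100 = 70.3%

70.3%


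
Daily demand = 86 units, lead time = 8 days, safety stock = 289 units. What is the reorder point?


Formula: ROP = (Daily Demand * Lead Time) + Safety Stock
Demand during lead time = 86 * 8 = 688 units
ROP = 688 + 289 = 977 units

977 units


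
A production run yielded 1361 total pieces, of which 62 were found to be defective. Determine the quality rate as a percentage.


Formula: Quality Rate = Good Pieces / Total Pieces * 100
Good pieces = 1361 - 62 = 1299
QR = 1299 / 1361 * 100 = 95.4%

95.4%


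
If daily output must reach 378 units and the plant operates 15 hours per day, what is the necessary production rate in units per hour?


Formula: Production Rate = Daily Demand / Available Hours
Rate = 378 units/day / 15 hours/day
Rate = 25.2 units/hour

25.2 units/hour


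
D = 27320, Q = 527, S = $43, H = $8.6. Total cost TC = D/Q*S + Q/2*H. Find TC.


TC = 27320/527 * 43 + 527/2 * 8.6

$4495.25


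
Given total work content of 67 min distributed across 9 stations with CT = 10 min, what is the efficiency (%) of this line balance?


Formula: Efficiency = Sum of Task Times / (N_stations * CT) * 100
Total station capacity = 9 stations * 10 min = 90 min
Efficiency = 67 / 90 * 100 = 74.4%

74.4%


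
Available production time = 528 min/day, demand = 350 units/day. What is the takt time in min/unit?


Formula: Takt Time = Available Production Time / Customer Demand
Takt = 528 min/day / 350 units/day
Takt = 1.51 min/unit

1.51 min/unit


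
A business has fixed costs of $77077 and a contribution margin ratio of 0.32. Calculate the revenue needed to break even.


Formula: BER = Fixed Costs / Contribution Margin Ratio
BER = $77077 / 0.32
BER = $240865.63 (to the nearest cent)

$240865.63


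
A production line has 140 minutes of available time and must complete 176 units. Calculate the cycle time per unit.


Formula: CT = Available Time / Number of Units
CT = 140 min / 176 units
CT = 0.8 min/unit

0.8 min/unit


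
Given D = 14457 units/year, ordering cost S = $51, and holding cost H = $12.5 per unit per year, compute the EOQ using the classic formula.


Formula: EOQ = sqrt(2 * D * S / H)
Numerator: 2 * 14457 * 51 = 1474614
2DS/H = 1474614 / 12.5 = 117969.1
EOQ = sqrt(117969.1) = 343.5 units

343.5 units


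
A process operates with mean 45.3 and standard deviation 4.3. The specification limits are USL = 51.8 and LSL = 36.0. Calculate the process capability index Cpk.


Cpu = (51.8 - 45.3) / (3 * 4.3) = 0.5
Cpl = (45.3 - 36.0) / (3 * 4.3) = 0.72
Cpk = min(0.5, 0.72) = 0.5

0.5


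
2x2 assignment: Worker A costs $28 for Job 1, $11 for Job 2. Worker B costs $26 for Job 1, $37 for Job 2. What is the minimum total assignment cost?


Option 1: A->1 + B->2 = $28 + $37 = $65
Option 2: A->2 + B->1 = $11 + $26 = $37
Min cost = min($65, $37) = $37

$37


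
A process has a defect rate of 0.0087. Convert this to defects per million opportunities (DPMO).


DPMO = defect_rate * 1000000 = 0.0087 * 1000000

8700


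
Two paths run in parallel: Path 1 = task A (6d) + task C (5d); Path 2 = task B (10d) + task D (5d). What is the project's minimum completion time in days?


Path 1 = 6 + 5 = 11 days
Path 2 = 10 + 5 = 15 days
Duration = max(11, 15) = 15 days

15 days


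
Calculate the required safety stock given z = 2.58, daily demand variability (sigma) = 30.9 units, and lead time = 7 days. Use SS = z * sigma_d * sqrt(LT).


Formula: SS = z * sigma_d * sqrt(LT)
sqrt(LT) = sqrt(7) = 2.6458
SS = 2.58 * 30.9 * 2.6458
SS = 210.9 units

210.9 units


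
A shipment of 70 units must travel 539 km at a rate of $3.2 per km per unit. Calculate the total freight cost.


TC = dist * cost * units = 539 * 3.2 * 70 = $120736.00

$120736.00


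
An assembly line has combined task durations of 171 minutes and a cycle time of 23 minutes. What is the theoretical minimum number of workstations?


Formula: N_min = ceil(Sum of Task Times / Cycle Time)
N_min = ceil(171 min / 23 min) = ceil(7.4348)
N_min = 8 stations

8


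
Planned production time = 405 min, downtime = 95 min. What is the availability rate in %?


Formula: Availability = (Planned Time - Downtime) / Planned Time * 100
Uptime = 405 - 95 = 310 min
Availability = 310 / 405 * 100 = 76.5%

76.5%


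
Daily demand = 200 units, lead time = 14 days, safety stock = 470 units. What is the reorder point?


Formula: ROP = (Daily Demand * Lead Time) + Safety Stock
Demand during lead time = 200 * 14 = 2800 units
ROP = 2800 + 470 = 3270 units

3270 units


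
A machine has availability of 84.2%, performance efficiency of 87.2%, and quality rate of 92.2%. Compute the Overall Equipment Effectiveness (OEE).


Formula: OEE = Availability * Performance * Quality / 10000
A * P = 84.2% * 87.2% / 100 = 73.42%
OEE = 73.42% * 92.2% / 100 = 67.7%

67.7%


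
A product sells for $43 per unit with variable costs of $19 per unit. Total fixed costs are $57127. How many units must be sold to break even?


Formula: BEQ = Fixed Costs / (Price - Variable Cost)
Contribution margin = $43 - $19 = $24/unit
BEQ = ceil($57127 / $24/unit) = ceil(2380.29) = 2381 units

2381 units


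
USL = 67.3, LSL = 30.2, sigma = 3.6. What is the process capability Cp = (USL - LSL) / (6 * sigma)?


Cp = (67.3 - 30.2) / (6 * 3.6)

1.72


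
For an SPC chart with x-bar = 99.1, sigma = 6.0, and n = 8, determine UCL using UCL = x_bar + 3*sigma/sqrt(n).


UCL = 99.1 + 3 * 6.0 / sqrt(8)

105.46


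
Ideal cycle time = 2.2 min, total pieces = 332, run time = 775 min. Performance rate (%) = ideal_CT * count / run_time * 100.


Formula: Performance = (Ideal CT * Total Count) / Run Time * 100
Ideal output time = 2.2 * 332 = 730.4 min
Performance = 730.4 / 775 * 100 = 94.2%

94.2%


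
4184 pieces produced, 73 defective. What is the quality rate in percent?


Formula: Quality Rate = Good Pieces / Total Pieces * 100
Good pieces = 4184 - 73 = 4111
QR = 4111 / 4184 * 100 = 98.3%

98.3%


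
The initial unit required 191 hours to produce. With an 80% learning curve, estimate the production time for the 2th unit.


Formula: T_n = T_1 * (learning_rate)^(log2(n)) where learning_rate = rate/100
Doublings = log2(2) = 1
T_n = 191 * 0.8^1
T_n = 191 * 0.8 = 152.8 hours

152.8 hours


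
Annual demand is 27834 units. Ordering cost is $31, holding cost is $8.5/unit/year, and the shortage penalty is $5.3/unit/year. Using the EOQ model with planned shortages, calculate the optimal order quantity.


Formula: EOQ* = sqrt(2DS/H) * sqrt((H+P)/P)
Base EOQ = sqrt(2*27834*31/8.5) = 450.58 units
Correction = sqrt((8.5+5.3)/5.3) = 1.61362
EOQ* = 450.58 * 1.61362 = 727.1 units

727.1 units


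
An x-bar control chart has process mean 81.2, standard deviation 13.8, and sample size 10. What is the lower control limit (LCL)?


LCL = 81.2 - 3 * 13.8 / sqrt(10)

68.11


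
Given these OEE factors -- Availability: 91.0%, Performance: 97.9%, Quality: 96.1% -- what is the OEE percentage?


Formula: OEE = Availability * Performance * Quality / 10000
A * P = 91.0% * 97.9% / 100 = 89.09%
OEE = 89.09% * 96.1% / 100 = 85.6%

85.6%


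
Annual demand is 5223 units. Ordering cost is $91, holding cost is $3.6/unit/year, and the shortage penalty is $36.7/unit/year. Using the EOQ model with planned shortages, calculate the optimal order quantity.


Formula: EOQ* = sqrt(2DS/H) * sqrt((H+P)/P)
Base EOQ = sqrt(2*5223*91/3.6) = 513.86 units
Correction = sqrt((3.6+36.7)/36.7) = 1.0479
EOQ* = 513.86 * 1.0479 = 538.5 units

538.5 units


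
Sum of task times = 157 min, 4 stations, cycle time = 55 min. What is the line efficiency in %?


Formula: Efficiency = Sum of Task Times / (N_stations * CT) * 100
Total station capacity = 4 stations * 55 min = 220 min
Efficiency = 157 / 220 * 100 = 71.4%

71.4%


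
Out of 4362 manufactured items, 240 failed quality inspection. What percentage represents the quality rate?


Formula: Quality Rate = Good Pieces / Total Pieces * 100
Good pieces = 4362 - 240 = 4122
QR = 4122 / 4362 * 100 = 94.5%

94.5%


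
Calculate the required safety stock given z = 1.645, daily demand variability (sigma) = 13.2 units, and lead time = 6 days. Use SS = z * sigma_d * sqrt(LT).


Formula: SS = z * sigma_d * sqrt(LT)
sqrt(LT) = sqrt(6) = 2.4495
SS = 1.645 * 13.2 * 2.4495
SS = 53.2 units

53.2 units


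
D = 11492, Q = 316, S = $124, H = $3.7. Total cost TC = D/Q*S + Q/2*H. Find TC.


TC = 11492/316 * 124 + 316/2 * 3.7

$5094.12


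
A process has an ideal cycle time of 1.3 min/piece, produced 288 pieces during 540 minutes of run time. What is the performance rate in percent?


Formula: Performance = (Ideal CT * Total Count) / Run Time * 100
Ideal output time = 1.3 * 288 = 374.4 min
Performance = 374.4 / 540 * 100 = 69.3%

69.3%


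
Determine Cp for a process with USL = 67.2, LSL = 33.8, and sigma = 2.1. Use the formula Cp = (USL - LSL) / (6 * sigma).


Cp = (67.2 - 33.8) / (6 * 2.1)

2.65
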